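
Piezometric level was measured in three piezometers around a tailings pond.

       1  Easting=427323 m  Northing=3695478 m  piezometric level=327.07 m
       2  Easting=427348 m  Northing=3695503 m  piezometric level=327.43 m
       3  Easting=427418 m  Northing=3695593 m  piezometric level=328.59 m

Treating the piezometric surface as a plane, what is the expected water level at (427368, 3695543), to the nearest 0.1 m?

With h = a·x + b·y + c and 1 as origin, the differences give:
  25·a + 25·b = +0.36
  95·a + 115·b = +1.52
Eliminate b (×115 and ×25, subtract): 500·a = 3.400 → a = ∂h/∂x = +0.006800
Back-substitute: b = ∂h/∂y = +0.007600.
h(427368, 3695543) = 327.07 + (+0.006800)·(45) + (+0.007600)·(65) = 327.07 +0.306 +0.494 = 327.870 m.

327.9 m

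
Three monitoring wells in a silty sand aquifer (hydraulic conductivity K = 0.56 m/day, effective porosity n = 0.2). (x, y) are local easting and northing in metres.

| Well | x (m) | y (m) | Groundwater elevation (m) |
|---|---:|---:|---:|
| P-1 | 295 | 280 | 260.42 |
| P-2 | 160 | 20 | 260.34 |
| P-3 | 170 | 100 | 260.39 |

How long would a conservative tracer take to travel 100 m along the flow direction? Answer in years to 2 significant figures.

90 years

Differences from P-1: to P-2 (Δx, Δy, Δh) = (-135, -260, -0.08); to P-3 = (-125, -180, -0.03).
Determinant of the coordinate differences = (-135)·(-180) − (-125)·(-260) = -8200.
∂h/∂x = [(-0.08)·(-180) − (-0.03)·(-260)] / -8200 = -0.0008049
∂h/∂y = [(-135)·(-0.03) − (-125)·(-0.08)] / -8200 = +0.0007256
|∇h| = √(-0.0008049² + 0.0007256²) = 0.001084
Seepage velocity v = K·i/n = 0.56 × 0.001084 / 0.2 = 0.003035 m/day.
t = 100 / 0.003035 = 3.295e+04 days = 90.2 years.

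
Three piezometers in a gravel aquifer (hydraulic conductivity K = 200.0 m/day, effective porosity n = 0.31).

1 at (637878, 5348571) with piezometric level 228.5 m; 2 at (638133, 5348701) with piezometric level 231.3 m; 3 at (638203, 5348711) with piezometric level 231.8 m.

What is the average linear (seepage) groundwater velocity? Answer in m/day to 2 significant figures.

Taking 1 as reference: 2−1 = (255, 130, +2.8); 3−1 = (325, 140, +3.3).
Determinant of the coordinate differences = 255·140 − 325·130 = -6550.
∂h/∂x = [(+2.8)·140 − (+3.3)·130] / -6550 = +0.005649
∂h/∂y = [255·(+3.3) − 325·(+2.8)] / -6550 = +0.01046
|∇h| = √(0.005649² + 0.01046²) = 0.01189
Seepage velocity v = K·i/n = 200.0 × 0.01189 / 0.31 = 7.671 m/day.

7.7 m/day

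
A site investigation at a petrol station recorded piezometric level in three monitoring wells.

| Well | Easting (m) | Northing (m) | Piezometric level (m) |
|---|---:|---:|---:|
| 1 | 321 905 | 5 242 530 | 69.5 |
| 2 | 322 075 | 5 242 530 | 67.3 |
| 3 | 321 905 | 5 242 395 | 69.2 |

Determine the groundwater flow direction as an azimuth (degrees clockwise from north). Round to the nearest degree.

100°

∂h/∂x = (67.3 − 69.5) / (322075 − 321905) = -0.01294
∂h/∂y = (69.2 − 69.5) / (5242395 − 5242530) = +0.002222
Flow direction (−∇h) has components (+0.01294 E, -0.002222 N).
Azimuth = atan2(E, N) = atan2(+0.01294, -0.002222) = 99.7° ≈ 100°.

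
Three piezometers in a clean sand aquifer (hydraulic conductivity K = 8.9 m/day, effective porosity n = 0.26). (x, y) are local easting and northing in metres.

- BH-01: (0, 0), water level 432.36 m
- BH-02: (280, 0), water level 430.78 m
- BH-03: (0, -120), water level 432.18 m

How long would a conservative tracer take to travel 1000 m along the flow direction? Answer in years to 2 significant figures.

14 years

∂h/∂x = (430.78 − 432.36) / (280 − 0) = -0.005643
∂h/∂y = (432.18 − 432.36) / (-120 − 0) = +0.001500
|∇h| = √(-0.005643² + 0.001500²) = 0.005839
Seepage velocity v = K·i/n = 8.9 × 0.005839 / 0.26 = 0.1999 m/day.
t = 1000 / 0.1999 = 5003 days = 13.7 years.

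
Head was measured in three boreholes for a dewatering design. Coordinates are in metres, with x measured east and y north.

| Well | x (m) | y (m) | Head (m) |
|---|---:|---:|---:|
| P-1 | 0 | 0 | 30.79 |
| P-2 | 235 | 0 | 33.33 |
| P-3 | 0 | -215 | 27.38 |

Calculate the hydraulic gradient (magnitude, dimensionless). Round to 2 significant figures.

∂h/∂x = (33.33 − 30.79) / (235 − 0) = +0.01081
∂h/∂y = (27.38 − 30.79) / (-215 − 0) = +0.01586
|∇h| = √(0.01081² + 0.01586²) = 0.01919

0.019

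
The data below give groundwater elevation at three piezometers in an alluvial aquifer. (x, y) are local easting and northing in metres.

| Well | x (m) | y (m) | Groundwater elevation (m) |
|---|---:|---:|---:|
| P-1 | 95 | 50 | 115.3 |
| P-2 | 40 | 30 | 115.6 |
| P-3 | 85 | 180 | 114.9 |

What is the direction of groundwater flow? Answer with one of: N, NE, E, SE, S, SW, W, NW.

NE

With h = a·x + b·y + c and P-1 as origin, the differences give:
  (-55)·a + (-20)·b = +0.3
  (-10)·a + 130·b = -0.4
Eliminate b (×130 and ×(-20), subtract): -7350·a = 31.00 → a = ∂h/∂x = -0.004218
Back-substitute: b = ∂h/∂y = -0.003401.
Flow = −∇h = (+0.004218 east, +0.003401 north), which points northeast.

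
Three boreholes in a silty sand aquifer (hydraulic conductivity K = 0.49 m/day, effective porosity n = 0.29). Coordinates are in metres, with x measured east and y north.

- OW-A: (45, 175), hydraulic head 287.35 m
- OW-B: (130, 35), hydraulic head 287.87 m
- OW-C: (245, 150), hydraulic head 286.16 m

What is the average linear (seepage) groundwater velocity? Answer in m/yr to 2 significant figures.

Differences from OW-A: to OW-B (Δx, Δy, Δh) = (85, -140, +0.52); to OW-C = (200, -25, -1.19).
Determinant of the coordinate differences = 85·(-25) − 200·(-140) = 25875.
∂h/∂x = [(+0.52)·(-25) − (-1.19)·(-140)] / 25875 = -0.006941
∂h/∂y = [85·(-1.19) − 200·(+0.52)] / 25875 = -0.007929
|∇h| = √(-0.006941² + -0.007929²) = 0.01054
Seepage velocity v = K·i/n = 0.49 × 0.01054 / 0.29 = 0.01781 m/day = 6.505 m/yr.

6.5 m/yr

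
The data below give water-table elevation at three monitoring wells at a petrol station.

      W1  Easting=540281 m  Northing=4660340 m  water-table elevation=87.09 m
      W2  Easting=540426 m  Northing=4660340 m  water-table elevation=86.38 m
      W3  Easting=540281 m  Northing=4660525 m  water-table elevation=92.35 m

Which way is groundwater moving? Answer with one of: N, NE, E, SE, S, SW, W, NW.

S

∂h/∂x = (86.38 − 87.09) / (540426 − 540281) = -0.004897
∂h/∂y = (92.35 − 87.09) / (4660525 − 4660340) = +0.02843
Flow = −∇h = (+0.004897 east, -0.02843 north), which points south.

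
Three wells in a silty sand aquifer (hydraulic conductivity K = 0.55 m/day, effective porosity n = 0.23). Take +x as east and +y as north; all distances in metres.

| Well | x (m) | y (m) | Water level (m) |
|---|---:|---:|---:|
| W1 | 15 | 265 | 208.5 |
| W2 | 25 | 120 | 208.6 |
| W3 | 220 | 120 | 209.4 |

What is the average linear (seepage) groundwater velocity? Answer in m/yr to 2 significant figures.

Differences from W1: to W2 (Δx, Δy, Δh) = (10, -145, +0.1); to W3 = (205, -145, +0.9).
Determinant of the coordinate differences = 10·(-145) − 205·(-145) = 28275.
∂h/∂x = [(+0.1)·(-145) − (+0.9)·(-145)] / 28275 = +0.004103
∂h/∂y = [10·(+0.9) − 205·(+0.1)] / 28275 = -0.0004067
|∇h| = √(0.004103² + -0.0004067²) = 0.004123
Seepage velocity v = K·i/n = 0.55 × 0.004123 / 0.23 = 0.009859 m/day = 3.601 m/yr.

3.6 m/yr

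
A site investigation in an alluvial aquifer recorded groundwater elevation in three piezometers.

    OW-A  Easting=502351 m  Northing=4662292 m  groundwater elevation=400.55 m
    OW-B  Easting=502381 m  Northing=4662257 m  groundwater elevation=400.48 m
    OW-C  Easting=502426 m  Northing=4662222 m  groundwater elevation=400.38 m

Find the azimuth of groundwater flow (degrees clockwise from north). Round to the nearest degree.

With h = a·x + b·y + c and OW-A as origin, the differences give:
  30·a + (-35)·b = -0.07
  75·a + (-70)·b = -0.17
Eliminate b (×(-70) and ×(-35), subtract): 525·a = -1.050 → a = ∂h/∂x = -0.002000
Back-substitute: b = ∂h/∂y = +0.0002857.
Flow direction (−∇h) has components (+0.002000 E, -0.0002857 N).
Azimuth = atan2(E, N) = atan2(+0.002000, -0.0002857) = 98.1° ≈ 098°.

098°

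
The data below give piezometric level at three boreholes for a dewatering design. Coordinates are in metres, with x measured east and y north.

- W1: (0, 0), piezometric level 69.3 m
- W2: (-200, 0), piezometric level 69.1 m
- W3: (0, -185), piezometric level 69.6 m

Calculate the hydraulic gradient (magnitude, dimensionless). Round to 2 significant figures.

0.0019

∂h/∂x = (69.1 − 69.3) / (-200 − 0) = +0.001000
∂h/∂y = (69.6 − 69.3) / (-185 − 0) = -0.001622
|∇h| = √(0.001000² + -0.001622²) = 0.001905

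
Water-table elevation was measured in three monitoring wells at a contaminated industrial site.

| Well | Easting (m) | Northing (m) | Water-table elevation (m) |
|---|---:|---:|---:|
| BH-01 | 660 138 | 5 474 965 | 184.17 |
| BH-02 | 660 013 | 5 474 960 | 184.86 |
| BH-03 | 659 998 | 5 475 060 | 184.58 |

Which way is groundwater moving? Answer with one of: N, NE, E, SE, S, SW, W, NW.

With h = a·x + b·y + c and BH-01 as origin, the differences give:
  (-125)·a + (-5)·b = +0.69
  (-140)·a + 95·b = +0.41
Eliminate b (×95 and ×(-5), subtract): -12575·a = 67.600 → a = ∂h/∂x = -0.005376
Back-substitute: b = ∂h/∂y = -0.003606.
Flow = −∇h = (+0.005376 east, +0.003606 north), which points northeast.

NE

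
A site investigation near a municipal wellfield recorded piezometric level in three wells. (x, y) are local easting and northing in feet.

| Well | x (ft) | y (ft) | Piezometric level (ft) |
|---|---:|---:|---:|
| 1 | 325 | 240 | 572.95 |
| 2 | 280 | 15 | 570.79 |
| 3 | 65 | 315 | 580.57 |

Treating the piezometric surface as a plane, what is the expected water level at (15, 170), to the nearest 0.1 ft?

579.7 ft

With h = a·x + b·y + c and 1 as origin, the differences give:
  (-45)·a + (-225)·b = -2.16
  (-260)·a + 75·b = +7.62
Eliminate b (×75 and ×(-225), subtract): -61875·a = 1552.500 → a = ∂h/∂x = -0.02509
Back-substitute: b = ∂h/∂y = +0.01462.
h(15, 170) = 572.95 + (-0.02509)·(-310) + (+0.01462)·(-70) = 572.95 +7.778 -1.023 = 579.705 ft.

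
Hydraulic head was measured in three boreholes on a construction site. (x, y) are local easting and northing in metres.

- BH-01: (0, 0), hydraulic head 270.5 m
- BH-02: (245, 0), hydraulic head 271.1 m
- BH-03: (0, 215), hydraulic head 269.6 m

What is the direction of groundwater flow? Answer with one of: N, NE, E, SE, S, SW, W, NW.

∂h/∂x = (271.1 − 270.5) / (245 − 0) = +0.002449
∂h/∂y = (269.6 − 270.5) / (215 − 0) = -0.004186
Flow = −∇h = (-0.002449 east, +0.004186 north), which points northwest.

NW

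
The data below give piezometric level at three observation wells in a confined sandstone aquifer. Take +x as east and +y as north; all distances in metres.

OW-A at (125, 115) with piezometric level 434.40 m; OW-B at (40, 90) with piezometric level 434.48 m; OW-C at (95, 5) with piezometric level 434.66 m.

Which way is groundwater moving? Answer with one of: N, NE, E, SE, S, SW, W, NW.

Taking OW-A as reference: OW-B−OW-A = (-85, -25, +0.08); OW-C−OW-A = (-30, -110, +0.26).
Solve a·Δx + b·Δy = Δh: det = (-85)·(-110) − (-30)·(-25) = 8600.
∂h/∂x = [(+0.08)·(-110) − (+0.26)·(-25)] / 8600 = -0.0002674
∂h/∂y = [(-85)·(+0.26) − (-30)·(+0.08)] / 8600 = -0.002291
Flow = −∇h = (+0.0002674 east, +0.002291 north), which points north.

N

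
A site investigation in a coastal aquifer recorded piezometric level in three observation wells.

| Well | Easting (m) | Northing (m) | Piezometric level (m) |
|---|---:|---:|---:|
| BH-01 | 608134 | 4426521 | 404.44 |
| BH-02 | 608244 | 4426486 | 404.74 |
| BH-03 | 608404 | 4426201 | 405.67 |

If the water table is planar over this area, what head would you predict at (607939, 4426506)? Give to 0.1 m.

404.1 m

With h = a·x + b·y + c and BH-01 as origin, the differences give:
  110·a + (-35)·b = +0.30
  270·a + (-320)·b = +1.23
Eliminate b (×(-320) and ×(-35), subtract): -25750·a = -52.950 → a = ∂h/∂x = +0.002056
Back-substitute: b = ∂h/∂y = -0.002109.
h(607939, 4426506) = 404.44 + (+0.002056)·(-195) + (-0.002109)·(-15) = 404.44 -0.401 +0.032 = 404.071 m.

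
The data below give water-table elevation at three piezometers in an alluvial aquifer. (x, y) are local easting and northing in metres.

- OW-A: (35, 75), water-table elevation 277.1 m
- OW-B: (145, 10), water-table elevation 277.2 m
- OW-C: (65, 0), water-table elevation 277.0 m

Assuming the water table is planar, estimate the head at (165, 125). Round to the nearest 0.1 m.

Three-point gradient (reference OW-A): Δ to OW-B = (110, -65, +0.1), Δ to OW-C = (30, -75, -0.1).
∂h/∂x = +0.002222, ∂h/∂y = +0.002222 (det = -6300).
h(165, 125) = 277.1 + (+0.002222)·(130) + (+0.002222)·(50) = 277.1 +0.289 +0.111 = 277.500 m.

277.5 m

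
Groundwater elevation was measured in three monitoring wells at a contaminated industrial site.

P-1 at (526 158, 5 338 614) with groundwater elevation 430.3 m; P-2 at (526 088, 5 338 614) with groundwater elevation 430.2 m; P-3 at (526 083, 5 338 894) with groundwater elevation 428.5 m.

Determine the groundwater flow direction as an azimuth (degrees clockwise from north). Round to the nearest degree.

347°

With h = a·x + b·y + c and P-1 as origin, the differences give:
  (-70)·a + 0·b = -0.1
  (-75)·a + 280·b = -1.8
Eliminate b (×280 and ×0, subtract): -19600·a = -28.00 → a = ∂h/∂x = +0.001429
Back-substitute: b = ∂h/∂y = -0.006046.
Flow direction (−∇h) has components (-0.001429 E, +0.006046 N).
Azimuth = atan2(E, N) = atan2(-0.001429, +0.006046) = 346.7° ≈ 347°.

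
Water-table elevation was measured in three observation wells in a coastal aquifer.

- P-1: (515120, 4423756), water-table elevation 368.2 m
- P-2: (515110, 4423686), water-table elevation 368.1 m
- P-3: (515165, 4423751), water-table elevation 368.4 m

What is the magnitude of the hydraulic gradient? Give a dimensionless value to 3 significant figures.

0.00460

Taking P-1 as reference: P-2−P-1 = (-10, -70, -0.1); P-3−P-1 = (45, -5, +0.2).
Solve a·Δx + b·Δy = Δh: det = (-10)·(-5) − 45·(-70) = 3200.
∂h/∂x = [(-0.1)·(-5) − (+0.2)·(-70)] / 3200 = +0.004531
∂h/∂y = [(-10)·(+0.2) − 45·(-0.1)] / 3200 = +0.0007812
|∇h| = √(0.004531² + 0.0007812²) = 0.004598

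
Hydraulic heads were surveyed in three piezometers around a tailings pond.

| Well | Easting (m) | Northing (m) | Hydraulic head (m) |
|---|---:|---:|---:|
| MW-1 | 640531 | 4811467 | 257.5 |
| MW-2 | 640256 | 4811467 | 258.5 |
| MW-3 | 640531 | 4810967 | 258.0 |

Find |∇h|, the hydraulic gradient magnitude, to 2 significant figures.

0.0038

∂h/∂x = (258.5 − 257.5) / (640256 − 640531) = -0.003636
∂h/∂y = (258.0 − 257.5) / (4810967 − 4811467) = -0.001000
|∇h| = √(-0.003636² + -0.001000²) = 0.003771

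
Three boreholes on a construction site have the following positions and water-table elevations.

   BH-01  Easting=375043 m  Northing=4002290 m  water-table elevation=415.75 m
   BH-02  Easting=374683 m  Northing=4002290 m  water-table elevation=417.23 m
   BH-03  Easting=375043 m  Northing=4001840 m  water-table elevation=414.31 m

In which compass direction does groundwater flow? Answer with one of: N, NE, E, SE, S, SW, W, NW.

SE

∂h/∂x = (417.23 − 415.75) / (374683 − 375043) = -0.004111
∂h/∂y = (414.31 − 415.75) / (4001840 − 4002290) = +0.003200
Flow = −∇h = (+0.004111 east, -0.003200 north), which points southeast.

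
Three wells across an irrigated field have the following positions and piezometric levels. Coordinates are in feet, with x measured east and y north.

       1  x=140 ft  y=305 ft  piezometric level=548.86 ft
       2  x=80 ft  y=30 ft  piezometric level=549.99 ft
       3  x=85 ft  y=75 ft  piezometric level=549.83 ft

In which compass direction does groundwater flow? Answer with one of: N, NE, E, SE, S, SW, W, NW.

NE

Three-point gradient (reference 1): Δ to 2 = (-60, -275, +1.13), Δ to 3 = (-55, -230, +0.97).
∂h/∂x = -0.005170, ∂h/∂y = -0.002981 (det = -1325).
Flow = −∇h = (+0.005170 east, +0.002981 north), which points northeast.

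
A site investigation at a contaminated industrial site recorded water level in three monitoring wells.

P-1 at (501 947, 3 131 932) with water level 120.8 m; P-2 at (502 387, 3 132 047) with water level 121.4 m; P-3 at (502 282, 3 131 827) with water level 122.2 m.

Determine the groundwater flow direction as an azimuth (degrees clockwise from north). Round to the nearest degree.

With h = a·x + b·y + c and P-1 as origin, the differences give:
  440·a + 115·b = +0.6
  335·a + (-105)·b = +1.4
Eliminate b (×(-105) and ×115, subtract): -84725·a = -224.00 → a = ∂h/∂x = +0.002644
Back-substitute: b = ∂h/∂y = -0.004898.
Flow direction (−∇h) has components (-0.002644 E, +0.004898 N).
Azimuth = atan2(E, N) = atan2(-0.002644, +0.004898) = 331.6° ≈ 332°.

332°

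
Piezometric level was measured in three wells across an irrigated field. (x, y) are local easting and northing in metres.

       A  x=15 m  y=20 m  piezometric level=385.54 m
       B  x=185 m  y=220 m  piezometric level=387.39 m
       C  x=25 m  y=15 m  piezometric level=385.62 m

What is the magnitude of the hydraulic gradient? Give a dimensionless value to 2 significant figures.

Differences from A: to B (Δx, Δy, Δh) = (170, 200, +1.85); to C = (10, -5, +0.08).
Solve a·Δx + b·Δy = Δh: det = 170·(-5) − 10·200 = -2850.
∂h/∂x = [(+1.85)·(-5) − (+0.08)·200] / -2850 = +0.008860
∂h/∂y = [170·(+0.08) − 10·(+1.85)] / -2850 = +0.001719
|∇h| = √(0.008860² + 0.001719²) = 0.009025

0.0090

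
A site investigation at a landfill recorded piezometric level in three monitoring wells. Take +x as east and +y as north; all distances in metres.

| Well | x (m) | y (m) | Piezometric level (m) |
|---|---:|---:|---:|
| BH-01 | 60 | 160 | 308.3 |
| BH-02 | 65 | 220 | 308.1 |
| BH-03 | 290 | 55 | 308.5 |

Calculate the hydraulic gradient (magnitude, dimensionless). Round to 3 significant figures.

0.00334

Taking BH-01 as reference: BH-02−BH-01 = (5, 60, -0.2); BH-03−BH-01 = (230, -105, +0.2).
Determinant of the coordinate differences = 5·(-105) − 230·60 = -14325.
∂h/∂x = [(-0.2)·(-105) − (+0.2)·60] / -14325 = -0.0006283
∂h/∂y = [5·(+0.2) − 230·(-0.2)] / -14325 = -0.003281
|∇h| = √(-0.0006283² + -0.003281²) = 0.003341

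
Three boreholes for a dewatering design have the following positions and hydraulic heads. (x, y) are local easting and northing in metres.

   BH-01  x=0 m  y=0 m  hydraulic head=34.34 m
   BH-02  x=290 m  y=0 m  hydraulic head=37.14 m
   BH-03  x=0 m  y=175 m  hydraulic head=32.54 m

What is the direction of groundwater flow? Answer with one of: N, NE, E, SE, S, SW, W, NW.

∂h/∂x = (37.14 − 34.34) / (290 − 0) = +0.009655
∂h/∂y = (32.54 − 34.34) / (175 − 0) = -0.01029
Flow = −∇h = (-0.009655 east, +0.01029 north), which points northwest.

NW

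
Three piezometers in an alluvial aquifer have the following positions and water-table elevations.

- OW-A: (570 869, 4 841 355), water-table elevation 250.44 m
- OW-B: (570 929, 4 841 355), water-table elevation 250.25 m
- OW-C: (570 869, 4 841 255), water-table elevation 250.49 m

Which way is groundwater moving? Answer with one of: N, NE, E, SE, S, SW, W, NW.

E

∂h/∂x = (250.25 − 250.44) / (570929 − 570869) = -0.003167
∂h/∂y = (250.49 − 250.44) / (4841255 − 4841355) = -0.0005000
Flow = −∇h = (+0.003167 east, +0.0005000 north), which points east.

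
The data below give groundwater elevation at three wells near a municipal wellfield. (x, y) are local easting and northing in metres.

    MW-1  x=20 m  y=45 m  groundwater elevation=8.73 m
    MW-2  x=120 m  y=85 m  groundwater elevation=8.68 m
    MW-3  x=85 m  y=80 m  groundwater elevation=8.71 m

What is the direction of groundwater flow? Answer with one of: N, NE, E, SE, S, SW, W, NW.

Three-point gradient (reference MW-1): Δ to MW-2 = (100, 40, -0.05), Δ to MW-3 = (65, 35, -0.02).
∂h/∂x = -0.001056, ∂h/∂y = +0.001389 (det = 900).
Flow = −∇h = (+0.001056 east, -0.001389 north), which points southeast.

SE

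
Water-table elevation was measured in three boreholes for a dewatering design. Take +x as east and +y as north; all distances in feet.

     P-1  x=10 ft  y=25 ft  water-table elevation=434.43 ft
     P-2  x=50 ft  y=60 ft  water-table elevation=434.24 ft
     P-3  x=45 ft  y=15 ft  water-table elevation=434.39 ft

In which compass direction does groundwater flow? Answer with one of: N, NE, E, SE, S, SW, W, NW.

Differences from P-1: to P-2 (Δx, Δy, Δh) = (40, 35, -0.19); to P-3 = (35, -10, -0.04).
Determinant of the coordinate differences = 40·(-10) − 35·35 = -1625.
∂h/∂x = [(-0.19)·(-10) − (-0.04)·35] / -1625 = -0.002031
∂h/∂y = [40·(-0.04) − 35·(-0.19)] / -1625 = -0.003108
Flow = −∇h = (+0.002031 east, +0.003108 north), which points northeast.

NE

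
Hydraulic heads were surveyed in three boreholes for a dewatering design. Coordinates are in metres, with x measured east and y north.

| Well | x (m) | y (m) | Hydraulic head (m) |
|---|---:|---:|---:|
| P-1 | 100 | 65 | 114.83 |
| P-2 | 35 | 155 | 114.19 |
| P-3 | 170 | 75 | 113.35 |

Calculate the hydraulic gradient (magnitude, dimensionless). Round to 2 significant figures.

0.027

With h = a·x + b·y + c and P-1 as origin, the differences give:
  (-65)·a + 90·b = -0.64
  70·a + 10·b = -1.48
Eliminate b (×10 and ×90, subtract): -6950·a = 126.800 → a = ∂h/∂x = -0.01824
Back-substitute: b = ∂h/∂y = -0.02029.
|∇h| = √(-0.01824² + -0.02029²) = 0.02728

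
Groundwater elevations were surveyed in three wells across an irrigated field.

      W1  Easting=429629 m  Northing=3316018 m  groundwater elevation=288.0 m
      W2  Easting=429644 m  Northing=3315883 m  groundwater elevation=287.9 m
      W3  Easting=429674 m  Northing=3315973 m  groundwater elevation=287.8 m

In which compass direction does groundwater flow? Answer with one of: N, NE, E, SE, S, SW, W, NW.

E

Three-point gradient (reference W1): Δ to W2 = (15, -135, -0.1), Δ to W3 = (45, -45, -0.2).
∂h/∂x = -0.004167, ∂h/∂y = +0.0002778 (det = 5400).
Flow = −∇h = (+0.004167 east, -0.0002778 north), which points east.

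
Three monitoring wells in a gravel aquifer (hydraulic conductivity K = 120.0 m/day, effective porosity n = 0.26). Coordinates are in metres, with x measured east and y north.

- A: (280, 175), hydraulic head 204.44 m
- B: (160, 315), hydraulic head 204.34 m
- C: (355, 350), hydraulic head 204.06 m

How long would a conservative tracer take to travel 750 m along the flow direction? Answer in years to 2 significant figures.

2.2 years

Three-point gradient (reference A): Δ to B = (-120, 140, -0.10), Δ to C = (75, 175, -0.38).
∂h/∂x = -0.001133, ∂h/∂y = -0.001686 (det = -31500).
|∇h| = √(-0.001133² + -0.001686²) = 0.002031
Seepage velocity v = K·i/n = 120.0 × 0.002031 / 0.26 = 0.9374 m/day.
t = 750 / 0.9374 = 800.1 days = 2.19 years.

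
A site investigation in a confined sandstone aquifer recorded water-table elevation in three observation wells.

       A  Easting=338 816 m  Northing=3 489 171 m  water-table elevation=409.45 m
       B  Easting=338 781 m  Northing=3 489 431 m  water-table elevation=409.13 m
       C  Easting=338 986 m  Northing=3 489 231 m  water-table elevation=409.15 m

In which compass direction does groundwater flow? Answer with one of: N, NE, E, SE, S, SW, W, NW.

With h = a·x + b·y + c and A as origin, the differences give:
  (-35)·a + 260·b = -0.32
  170·a + 60·b = -0.30
Eliminate b (×60 and ×260, subtract): -46300·a = 58.800 → a = ∂h/∂x = -0.001270
Back-substitute: b = ∂h/∂y = -0.001402.
Flow = −∇h = (+0.001270 east, +0.001402 north), which points northeast.

NE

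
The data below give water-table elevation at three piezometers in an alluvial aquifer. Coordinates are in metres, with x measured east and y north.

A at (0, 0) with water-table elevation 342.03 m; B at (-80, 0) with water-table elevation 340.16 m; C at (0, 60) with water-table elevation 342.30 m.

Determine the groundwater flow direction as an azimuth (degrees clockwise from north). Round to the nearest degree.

∂h/∂x = (340.16 − 342.03) / (-80 − 0) = +0.02337
∂h/∂y = (342.30 − 342.03) / (60 − 0) = +0.004500
Flow direction (−∇h) has components (-0.02337 E, -0.004500 N).
Azimuth = atan2(E, N) = atan2(-0.02337, -0.004500) = 259.1° ≈ 259°.

259°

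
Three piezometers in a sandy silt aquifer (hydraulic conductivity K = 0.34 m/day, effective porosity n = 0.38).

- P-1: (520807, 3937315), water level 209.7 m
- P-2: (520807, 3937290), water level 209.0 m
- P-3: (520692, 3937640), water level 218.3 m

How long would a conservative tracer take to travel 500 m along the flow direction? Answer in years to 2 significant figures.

54 years

Three-point gradient (reference P-1): Δ to P-2 = (0, -25, -0.7), Δ to P-3 = (-115, 325, +8.6).
∂h/∂x = +0.004348, ∂h/∂y = +0.02800 (det = -2875).
|∇h| = √(0.004348² + 0.02800²) = 0.02834
Seepage velocity v = K·i/n = 0.34 × 0.02834 / 0.38 = 0.02536 m/day.
t = 500 / 0.02536 = 1.972e+04 days = 54 years.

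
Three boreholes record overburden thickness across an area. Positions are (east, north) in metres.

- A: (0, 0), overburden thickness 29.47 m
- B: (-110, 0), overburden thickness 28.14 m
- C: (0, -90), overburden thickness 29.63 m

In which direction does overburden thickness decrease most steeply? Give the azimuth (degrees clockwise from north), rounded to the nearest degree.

278°

∂d/∂x = (28.14 − 29.47) / (-110 − 0) = +0.01209
∂d/∂y = (29.63 − 29.47) / (-90 − 0) = -0.001778
Steepest decrease is along −∇f: components (-0.01209 E, +0.001778 N).
Azimuth = atan2(-0.01209, +0.001778) = 278.4° ≈ 278°.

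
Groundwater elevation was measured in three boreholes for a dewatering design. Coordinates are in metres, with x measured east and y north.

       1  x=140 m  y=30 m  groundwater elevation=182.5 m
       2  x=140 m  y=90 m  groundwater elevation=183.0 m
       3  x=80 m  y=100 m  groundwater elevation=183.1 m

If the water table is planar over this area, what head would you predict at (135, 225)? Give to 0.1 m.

184.1 m

Taking 1 as reference: 2−1 = (0, 60, +0.5); 3−1 = (-60, 70, +0.6).
Solve a·Δx + b·Δy = Δh: det = 0·70 − (-60)·60 = 3600.
∂h/∂x = [(+0.5)·70 − (+0.6)·60] / 3600 = -0.0002778
∂h/∂y = [0·(+0.6) − (-60)·(+0.5)] / 3600 = +0.008333
h(135, 225) = 182.5 + (-0.0002778)·(-5) + (+0.008333)·(195) = 182.5 +0.001 +1.625 = 184.126 m.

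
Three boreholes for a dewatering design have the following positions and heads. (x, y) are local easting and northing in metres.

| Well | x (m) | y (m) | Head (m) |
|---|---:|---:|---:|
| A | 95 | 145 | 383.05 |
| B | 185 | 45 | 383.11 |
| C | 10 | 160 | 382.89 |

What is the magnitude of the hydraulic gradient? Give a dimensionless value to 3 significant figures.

With h = a·x + b·y + c and A as origin, the differences give:
  90·a + (-100)·b = +0.06
  (-85)·a + 15·b = -0.16
Eliminate b (×15 and ×(-100), subtract): -7150·a = -15.100 → a = ∂h/∂x = +0.002112
Back-substitute: b = ∂h/∂y = +0.001301.
|∇h| = √(0.002112² + 0.001301²) = 0.002481

0.00248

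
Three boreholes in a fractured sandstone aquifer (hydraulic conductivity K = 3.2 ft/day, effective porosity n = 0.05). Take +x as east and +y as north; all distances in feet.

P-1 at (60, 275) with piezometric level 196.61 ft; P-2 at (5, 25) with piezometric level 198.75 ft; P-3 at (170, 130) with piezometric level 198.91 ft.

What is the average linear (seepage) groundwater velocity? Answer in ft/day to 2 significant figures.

Differences from P-1: to P-2 (Δx, Δy, Δh) = (-55, -250, +2.14); to P-3 = (110, -145, +2.30).
Solve a·Δx + b·Δy = Δh: det = (-55)·(-145) − 110·(-250) = 35475.
∂h/∂x = [(+2.14)·(-145) − (+2.30)·(-250)] / 35475 = +0.007462
∂h/∂y = [(-55)·(+2.30) − 110·(+2.14)] / 35475 = -0.01020
|∇h| = √(0.007462² + -0.01020²) = 0.01264
Seepage velocity v = K·i/n = 3.2 × 0.01264 / 0.05 = 0.809 ft/day.

0.81 ft/day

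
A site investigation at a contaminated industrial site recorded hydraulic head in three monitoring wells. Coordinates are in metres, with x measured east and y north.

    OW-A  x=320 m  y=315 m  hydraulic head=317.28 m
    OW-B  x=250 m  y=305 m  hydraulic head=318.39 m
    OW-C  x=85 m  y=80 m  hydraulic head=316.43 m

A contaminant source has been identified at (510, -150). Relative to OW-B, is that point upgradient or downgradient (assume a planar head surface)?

downgradient

Differences from OW-A: to OW-B (Δx, Δy, Δh) = (-70, -10, +1.11); to OW-C = (-235, -235, -0.85).
Solve a·Δx + b·Δy = Δh: det = (-70)·(-235) − (-235)·(-10) = 14100.
∂h/∂x = [(+1.11)·(-235) − (-0.85)·(-10)] / 14100 = -0.01910
∂h/∂y = [(-70)·(-0.85) − (-235)·(+1.11)] / 14100 = +0.02272
Head at (510, -150) = 317.28 + (-0.01910)·(190) + (+0.02272)·(-465) = 303.09 m.
That is lower than the 318.39 m at OW-B, so the point is downgradient.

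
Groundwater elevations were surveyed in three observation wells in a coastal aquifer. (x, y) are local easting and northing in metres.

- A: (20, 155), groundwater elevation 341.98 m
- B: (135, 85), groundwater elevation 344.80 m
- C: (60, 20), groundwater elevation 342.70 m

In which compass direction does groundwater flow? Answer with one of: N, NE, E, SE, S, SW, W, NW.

W

Three-point gradient (reference A): Δ to B = (115, -70, +2.82), Δ to C = (40, -135, +0.72).
∂h/∂x = +0.02596, ∂h/∂y = +0.002358 (det = -12725).
Flow = −∇h = (-0.02596 east, -0.002358 north), which points west.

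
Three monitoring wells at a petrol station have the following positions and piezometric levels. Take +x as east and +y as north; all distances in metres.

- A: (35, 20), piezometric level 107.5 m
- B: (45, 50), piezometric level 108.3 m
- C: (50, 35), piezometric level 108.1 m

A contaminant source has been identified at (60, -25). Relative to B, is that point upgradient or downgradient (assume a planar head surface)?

With h = a·x + b·y + c and A as origin, the differences give:
  10·a + 30·b = +0.8
  15·a + 15·b = +0.6
Eliminate b (×15 and ×30, subtract): -300·a = -6.00 → a = ∂h/∂x = +0.02000
Back-substitute: b = ∂h/∂y = +0.02000.
Head at (60, -25) = 107.5 + (+0.02000)·(25) + (+0.02000)·(-45) = 107.10 m.
That is lower than the 108.3 m at B, so the point is downgradient.

downgradient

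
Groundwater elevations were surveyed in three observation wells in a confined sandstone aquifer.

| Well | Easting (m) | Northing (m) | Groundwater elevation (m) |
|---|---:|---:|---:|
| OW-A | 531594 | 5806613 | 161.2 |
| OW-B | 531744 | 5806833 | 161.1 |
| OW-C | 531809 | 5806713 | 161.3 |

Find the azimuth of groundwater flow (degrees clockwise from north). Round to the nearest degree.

Taking OW-A as reference: OW-B−OW-A = (150, 220, -0.1); OW-C−OW-A = (215, 100, +0.1).
Determinant of the coordinate differences = 150·100 − 215·220 = -32300.
∂h/∂x = [(-0.1)·100 − (+0.1)·220] / -32300 = +0.0009907
∂h/∂y = [150·(+0.1) − 215·(-0.1)] / -32300 = -0.001130
Flow direction (−∇h) has components (-0.0009907 E, +0.001130 N).
Azimuth = atan2(E, N) = atan2(-0.0009907, +0.001130) = 318.8° ≈ 319°.

319°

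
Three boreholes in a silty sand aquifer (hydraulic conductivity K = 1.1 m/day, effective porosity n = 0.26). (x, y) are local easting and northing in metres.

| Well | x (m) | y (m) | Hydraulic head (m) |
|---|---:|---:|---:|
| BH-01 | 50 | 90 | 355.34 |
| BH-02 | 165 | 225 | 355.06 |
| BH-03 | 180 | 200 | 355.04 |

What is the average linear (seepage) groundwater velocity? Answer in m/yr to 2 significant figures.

With h = a·x + b·y + c and BH-01 as origin, the differences give:
  115·a + 135·b = -0.28
  130·a + 110·b = -0.30
Eliminate b (×110 and ×135, subtract): -4900·a = 9.700 → a = ∂h/∂x = -0.001980
Back-substitute: b = ∂h/∂y = -0.0003878.
|∇h| = √(-0.001980² + -0.0003878²) = 0.002018
Seepage velocity v = K·i/n = 1.1 × 0.002018 / 0.26 = 0.008538 m/day = 3.119 m/yr.

3.1 m/yr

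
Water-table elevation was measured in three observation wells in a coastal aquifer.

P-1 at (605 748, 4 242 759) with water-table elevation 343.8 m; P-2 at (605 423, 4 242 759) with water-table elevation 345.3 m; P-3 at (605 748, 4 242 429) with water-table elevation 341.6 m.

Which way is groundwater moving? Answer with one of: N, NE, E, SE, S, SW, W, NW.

SE

∂h/∂x = (345.3 − 343.8) / (605423 − 605748) = -0.004615
∂h/∂y = (341.6 − 343.8) / (4242429 − 4242759) = +0.006667
Flow = −∇h = (+0.004615 east, -0.006667 north), which points southeast.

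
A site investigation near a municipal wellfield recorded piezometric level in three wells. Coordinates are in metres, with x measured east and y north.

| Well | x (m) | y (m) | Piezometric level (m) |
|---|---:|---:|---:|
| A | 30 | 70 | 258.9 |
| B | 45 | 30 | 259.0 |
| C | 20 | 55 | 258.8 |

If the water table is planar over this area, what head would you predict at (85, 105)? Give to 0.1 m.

259.4 m

Taking A as reference: B−A = (15, -40, +0.1); C−A = (-10, -15, -0.1).
Determinant of the coordinate differences = 15·(-15) − (-10)·(-40) = -625.
∂h/∂x = [(+0.1)·(-15) − (-0.1)·(-40)] / -625 = +0.008800
∂h/∂y = [15·(-0.1) − (-10)·(+0.1)] / -625 = +0.0008000
h(85, 105) = 258.9 + (+0.008800)·(55) + (+0.0008000)·(35) = 258.9 +0.484 +0.028 = 259.412 m.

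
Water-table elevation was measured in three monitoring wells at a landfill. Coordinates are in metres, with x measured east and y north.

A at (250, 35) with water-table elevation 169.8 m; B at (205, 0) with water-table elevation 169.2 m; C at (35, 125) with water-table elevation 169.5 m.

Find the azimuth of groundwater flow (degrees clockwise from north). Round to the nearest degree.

209°

Differences from A: to B (Δx, Δy, Δh) = (-45, -35, -0.6); to C = (-215, 90, -0.3).
Solve a·Δx + b·Δy = Δh: det = (-45)·90 − (-215)·(-35) = -11575.
∂h/∂x = [(-0.6)·90 − (-0.3)·(-35)] / -11575 = +0.005572
∂h/∂y = [(-45)·(-0.3) − (-215)·(-0.6)] / -11575 = +0.009978
Flow direction (−∇h) has components (-0.005572 E, -0.009978 N).
Azimuth = atan2(E, N) = atan2(-0.005572, -0.009978) = 209.2° ≈ 209°.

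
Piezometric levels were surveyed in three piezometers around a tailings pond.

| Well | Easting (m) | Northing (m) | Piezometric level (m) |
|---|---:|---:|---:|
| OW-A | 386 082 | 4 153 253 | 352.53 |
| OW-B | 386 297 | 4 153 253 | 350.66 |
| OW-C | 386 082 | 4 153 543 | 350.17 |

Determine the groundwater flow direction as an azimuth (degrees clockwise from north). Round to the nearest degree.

∂h/∂x = (350.66 − 352.53) / (386297 − 386082) = -0.008698
∂h/∂y = (350.17 − 352.53) / (4153543 − 4153253) = -0.008138
Flow direction (−∇h) has components (+0.008698 E, +0.008138 N).
Azimuth = atan2(E, N) = atan2(+0.008698, +0.008138) = 46.9° ≈ 047°.

047°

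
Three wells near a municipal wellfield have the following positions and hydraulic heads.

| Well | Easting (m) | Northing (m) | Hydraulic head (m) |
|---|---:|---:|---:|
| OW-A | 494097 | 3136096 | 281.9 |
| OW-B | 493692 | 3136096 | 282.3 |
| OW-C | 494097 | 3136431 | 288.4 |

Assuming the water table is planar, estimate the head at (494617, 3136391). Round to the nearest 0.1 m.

287.1 m

∂h/∂x = (282.3 − 281.9) / (493692 − 494097) = -0.0009877
∂h/∂y = (288.4 − 281.9) / (3136431 − 3136096) = +0.01940
h(494617, 3136391) = 281.9 + (-0.0009877)·(520) + (+0.01940)·(295) = 281.9 -0.514 +5.724 = 287.110 m.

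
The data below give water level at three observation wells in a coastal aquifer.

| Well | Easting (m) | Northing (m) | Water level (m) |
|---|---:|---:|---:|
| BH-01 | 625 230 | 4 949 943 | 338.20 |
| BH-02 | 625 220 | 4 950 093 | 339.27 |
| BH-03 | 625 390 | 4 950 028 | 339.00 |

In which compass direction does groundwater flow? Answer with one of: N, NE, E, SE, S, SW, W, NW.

Taking BH-01 as reference: BH-02−BH-01 = (-10, 150, +1.07); BH-03−BH-01 = (160, 85, +0.80).
Determinant of the coordinate differences = (-10)·85 − 160·150 = -24850.
∂h/∂x = [(+1.07)·85 − (+0.80)·150] / -24850 = +0.001169
∂h/∂y = [(-10)·(+0.80) − 160·(+1.07)] / -24850 = +0.007211
Flow = −∇h = (-0.001169 east, -0.007211 north), which points south.

S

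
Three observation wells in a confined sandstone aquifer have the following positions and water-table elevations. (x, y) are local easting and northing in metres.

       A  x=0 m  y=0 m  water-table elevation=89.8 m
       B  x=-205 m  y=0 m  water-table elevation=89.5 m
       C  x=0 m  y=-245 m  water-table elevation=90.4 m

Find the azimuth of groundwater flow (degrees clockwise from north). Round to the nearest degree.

329°

∂h/∂x = (89.5 − 89.8) / (-205 − 0) = +0.001463
∂h/∂y = (90.4 − 89.8) / (-245 − 0) = -0.002449
Flow direction (−∇h) has components (-0.001463 E, +0.002449 N).
Azimuth = atan2(E, N) = atan2(-0.001463, +0.002449) = 329.1° ≈ 329°.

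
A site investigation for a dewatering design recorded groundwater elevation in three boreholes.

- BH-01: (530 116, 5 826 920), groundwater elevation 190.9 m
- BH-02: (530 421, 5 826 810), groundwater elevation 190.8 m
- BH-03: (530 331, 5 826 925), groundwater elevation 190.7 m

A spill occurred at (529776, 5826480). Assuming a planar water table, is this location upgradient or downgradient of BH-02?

upgradient

Differences from BH-01: to BH-02 (Δx, Δy, Δh) = (305, -110, -0.1); to BH-03 = (215, 5, -0.2).
Determinant of the coordinate differences = 305·5 − 215·(-110) = 25175.
∂h/∂x = [(-0.1)·5 − (-0.2)·(-110)] / 25175 = -0.0008937
∂h/∂y = [305·(-0.2) − 215·(-0.1)] / 25175 = -0.001569
Head at (529776, 5826480) = 190.9 + (-0.0008937)·(-340) + (-0.001569)·(-440) = 191.89 m.
That is higher than the 190.8 m at BH-02, so the point is upgradient.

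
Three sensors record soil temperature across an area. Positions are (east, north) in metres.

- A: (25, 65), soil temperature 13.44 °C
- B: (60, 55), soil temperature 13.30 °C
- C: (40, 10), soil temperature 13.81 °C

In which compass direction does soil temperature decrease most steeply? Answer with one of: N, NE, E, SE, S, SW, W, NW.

Differences from A: to B (Δx, Δy, Δh) = (35, -10, -0.14); to C = (15, -55, +0.37).
Solve a·Δx + b·Δy = ΔT: det = 35·(-55) − 15·(-10) = -1775.
∂T/∂x = [(-0.14)·(-55) − (+0.37)·(-10)] / -1775 = -0.006423
∂T/∂y = [35·(+0.37) − 15·(-0.14)] / -1775 = -0.008479
Steepest decrease is along −∇f = (+0.006423 E, +0.008479 N) → northeast.

NE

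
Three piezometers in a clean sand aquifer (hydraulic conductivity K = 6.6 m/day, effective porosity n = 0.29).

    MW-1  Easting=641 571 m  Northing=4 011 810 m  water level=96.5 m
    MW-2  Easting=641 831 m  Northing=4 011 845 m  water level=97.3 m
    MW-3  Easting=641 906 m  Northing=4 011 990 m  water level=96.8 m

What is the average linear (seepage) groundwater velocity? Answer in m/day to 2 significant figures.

Three-point gradient (reference MW-1): Δ to MW-2 = (260, 35, +0.8), Δ to MW-3 = (335, 180, +0.3).
∂h/∂x = +0.003806, ∂h/∂y = -0.005417 (det = 35075).
|∇h| = √(0.003806² + -0.005417²) = 0.00662
Seepage velocity v = K·i/n = 6.6 × 0.00662 / 0.29 = 0.1507 m/day.

0.15 m/day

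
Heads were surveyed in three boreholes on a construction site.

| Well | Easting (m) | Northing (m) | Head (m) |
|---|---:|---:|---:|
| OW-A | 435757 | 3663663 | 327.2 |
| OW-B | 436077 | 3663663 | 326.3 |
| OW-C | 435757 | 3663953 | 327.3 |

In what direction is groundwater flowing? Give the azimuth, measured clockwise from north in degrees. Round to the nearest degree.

∂h/∂x = (326.3 − 327.2) / (436077 − 435757) = -0.002812
∂h/∂y = (327.3 − 327.2) / (3663953 − 3663663) = +0.0003448
Flow direction (−∇h) has components (+0.002812 E, -0.0003448 N).
Azimuth = atan2(E, N) = atan2(+0.002812, -0.0003448) = 97.0° ≈ 097°.

097°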